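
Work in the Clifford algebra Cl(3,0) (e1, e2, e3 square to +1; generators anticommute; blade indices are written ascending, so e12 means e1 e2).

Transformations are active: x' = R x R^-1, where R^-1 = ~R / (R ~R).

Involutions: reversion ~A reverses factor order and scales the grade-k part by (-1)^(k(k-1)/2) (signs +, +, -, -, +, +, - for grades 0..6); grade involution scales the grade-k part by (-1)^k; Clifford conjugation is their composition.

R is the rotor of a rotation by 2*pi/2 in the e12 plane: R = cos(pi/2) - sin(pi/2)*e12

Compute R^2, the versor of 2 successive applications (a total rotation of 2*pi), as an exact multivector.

Half-angle bookkeeping: 2 applications in e12 add up to rotor phase 2*pi/2 = pi, so R^2 = cos(pi) - sin(pi)*e12.
cos(pi) = -1 and sin(pi) = 0, so R^2 = -1. The total rotation 2*pi is 1 full turn, so every vector returns to itself, yet the rotor is -1, on the OTHER sheet of the double cover (an odd number of 2*pi turns).
Answer: -1


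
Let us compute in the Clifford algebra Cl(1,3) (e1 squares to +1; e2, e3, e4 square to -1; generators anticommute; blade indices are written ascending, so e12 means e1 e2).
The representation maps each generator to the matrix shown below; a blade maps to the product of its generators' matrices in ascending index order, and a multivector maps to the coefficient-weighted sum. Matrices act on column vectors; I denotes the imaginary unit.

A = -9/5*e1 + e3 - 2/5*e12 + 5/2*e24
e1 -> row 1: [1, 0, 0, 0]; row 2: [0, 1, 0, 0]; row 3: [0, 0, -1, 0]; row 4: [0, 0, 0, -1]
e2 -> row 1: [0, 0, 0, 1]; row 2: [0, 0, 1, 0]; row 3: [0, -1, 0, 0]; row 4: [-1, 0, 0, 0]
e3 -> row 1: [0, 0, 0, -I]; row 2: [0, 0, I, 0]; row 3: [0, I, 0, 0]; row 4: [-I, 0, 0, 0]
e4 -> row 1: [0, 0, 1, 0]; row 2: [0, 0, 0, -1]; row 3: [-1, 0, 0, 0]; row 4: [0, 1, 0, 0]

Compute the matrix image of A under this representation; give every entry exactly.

Bivector images (products of the table entries): rho(e12) = rho(e1)rho(e2) = row 1: [0, 0, 0, 1]; row 2: [0, 0, 1, 0]; row 3: [0, 1, 0, 0]; row 4: [1, 0, 0, 0]; rho(e24) = rho(e2)rho(e4) = row 1: [0, 1, 0, 0]; row 2: [-1, 0, 0, 0]; row 3: [0, 0, 0, 1]; row 4: [0, 0, -1, 0].
M = (-9/5)*rho(e1) + (1)*rho(e3) + (-2/5)*rho(e12) + (5/2)*rho(e24), summed entrywise:
Answer: row 1: [-9/5, 5/2, 0, -2/5 - I]; row 2: [-5/2, -9/5, -2/5 + I, 0]; row 3: [0, -2/5 + I, 9/5, 5/2]; row 4: [-2/5 - I, 0, -5/2, 9/5]


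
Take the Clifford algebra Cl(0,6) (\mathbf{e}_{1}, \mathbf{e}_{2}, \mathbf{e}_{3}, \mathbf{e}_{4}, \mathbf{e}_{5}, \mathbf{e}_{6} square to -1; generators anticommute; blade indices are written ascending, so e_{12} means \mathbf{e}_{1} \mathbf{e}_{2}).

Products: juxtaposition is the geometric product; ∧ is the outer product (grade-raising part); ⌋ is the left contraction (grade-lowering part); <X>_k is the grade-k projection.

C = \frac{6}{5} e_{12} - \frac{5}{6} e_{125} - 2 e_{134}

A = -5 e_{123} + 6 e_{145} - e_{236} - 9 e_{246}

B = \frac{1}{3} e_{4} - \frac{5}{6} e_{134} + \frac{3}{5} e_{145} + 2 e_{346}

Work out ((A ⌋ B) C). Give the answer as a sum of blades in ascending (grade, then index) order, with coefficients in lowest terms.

step 1: \frac{18}{5}
step 2: \frac{108}{25} e_{12} - 3 e_{125} - \frac{36}{5} e_{134}
Answer: \frac{108}{25} e_{12} - 3 e_{125} - \frac{36}{5} e_{134}


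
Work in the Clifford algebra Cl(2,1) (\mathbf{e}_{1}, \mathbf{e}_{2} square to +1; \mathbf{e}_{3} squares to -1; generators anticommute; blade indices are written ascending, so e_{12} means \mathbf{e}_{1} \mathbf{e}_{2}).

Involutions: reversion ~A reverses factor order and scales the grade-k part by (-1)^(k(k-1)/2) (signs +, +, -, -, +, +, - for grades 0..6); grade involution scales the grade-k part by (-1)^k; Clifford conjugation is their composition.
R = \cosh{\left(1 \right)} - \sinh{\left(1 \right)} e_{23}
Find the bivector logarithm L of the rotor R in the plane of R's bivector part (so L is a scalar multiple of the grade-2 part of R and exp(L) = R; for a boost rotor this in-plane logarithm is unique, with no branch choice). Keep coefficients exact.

The scalar part of R is \cosh{\left(1 \right)}, which fixes the rapidity magnitude through cosh (cosh is even, so it cannot fix the sign — the bivector part carries that); dividing the bivector part by sinh of the rapidity gives the plane, and L = rapidity * plane, where the joint sign ambiguity of (rapidity, plane) cancels in the product.
Concretely: cosh(rapidity) = \cosh{\left(1 \right)} gives rapidity = ±1, and since rapidity/sinh(rapidity) is even the sign is immaterial: L = (rapidity/sinh(rapidity)) * <R>_2 = (\frac{1}{\sinh{\left(1 \right)}}) * <R>_2.
Answer: -e_{23}


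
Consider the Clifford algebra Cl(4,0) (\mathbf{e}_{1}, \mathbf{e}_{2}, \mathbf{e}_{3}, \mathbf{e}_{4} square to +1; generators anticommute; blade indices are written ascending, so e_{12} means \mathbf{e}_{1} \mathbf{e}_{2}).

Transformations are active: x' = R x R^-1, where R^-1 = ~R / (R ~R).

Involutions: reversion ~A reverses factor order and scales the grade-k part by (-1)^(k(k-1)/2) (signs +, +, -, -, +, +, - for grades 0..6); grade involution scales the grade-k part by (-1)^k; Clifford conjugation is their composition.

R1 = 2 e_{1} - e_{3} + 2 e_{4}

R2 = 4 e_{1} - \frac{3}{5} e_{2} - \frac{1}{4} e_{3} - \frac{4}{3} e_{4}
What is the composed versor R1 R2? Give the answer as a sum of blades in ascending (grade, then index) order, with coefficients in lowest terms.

Distribute over the terms of R1 (each basis-blade product reordered to ascending indices, repeated generators contracted through their squares):
(2 e_{1}) R2 = 8 - \frac{6}{5} e_{12} - \frac{1}{2} e_{13} - \frac{8}{3} e_{14}
(-e_{3}) R2 = \frac{1}{4} + 4 e_{13} - \frac{3}{5} e_{23} + \frac{4}{3} e_{34}
(2 e_{4}) R2 = -\frac{8}{3} - 8 e_{14} + \frac{6}{5} e_{24} + \frac{1}{2} e_{34}
Summing the partial products and collecting blades:
Answer: \frac{67}{12} - \frac{6}{5} e_{12} + \frac{7}{2} e_{13} - \frac{32}{3} e_{14} - \frac{3}{5} e_{23} + \frac{6}{5} e_{24} + \frac{11}{6} e_{34}


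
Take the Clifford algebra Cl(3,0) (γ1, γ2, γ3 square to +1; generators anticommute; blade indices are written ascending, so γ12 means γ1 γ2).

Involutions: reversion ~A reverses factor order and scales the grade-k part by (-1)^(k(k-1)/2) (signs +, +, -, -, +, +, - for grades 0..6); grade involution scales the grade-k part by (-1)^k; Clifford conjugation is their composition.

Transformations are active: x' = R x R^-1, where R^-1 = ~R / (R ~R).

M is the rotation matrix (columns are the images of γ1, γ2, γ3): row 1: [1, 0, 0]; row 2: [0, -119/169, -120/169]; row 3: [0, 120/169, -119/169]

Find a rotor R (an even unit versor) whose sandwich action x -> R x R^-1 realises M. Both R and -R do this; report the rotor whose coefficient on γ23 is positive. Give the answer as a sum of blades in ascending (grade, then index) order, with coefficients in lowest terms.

Method: write R = a + b12*γ12 + b13*γ13 + b23*γ23 with a^2 + b12^2 + b13^2 + b23^2 = 1 (so R^-1 = ~R). Expanding the columns R e_j ~R gives tr M = 4a^2 - 1 and, from the antisymmetric part, M21 - M12 = -4a*b12, M13 - M31 = 4a*b13, M32 - M23 = -4a*b23.
Here tr M = -69/169, so a^2 = (1 + tr M)/4 = 25/169 and a = ±5/13. Taking a = 5/13: M21 - M12 = 0, M13 - M31 = 0, M32 - M23 = 240/169, giving b12 = 0, b13 = 0, b23 = -12/13, i.e. R = 5/13 - 12/13*γ23.
Its γ23 coefficient is negative, so report the other preimage -R.
Answer: -5/13 + 12/13*γ23. Key observation: the double cover Spin(3) -> SO(3) sends R and -R to the same matrix (trace -69/169 here), so the stated sign of the γ23 coefficient is what selects one sheet.


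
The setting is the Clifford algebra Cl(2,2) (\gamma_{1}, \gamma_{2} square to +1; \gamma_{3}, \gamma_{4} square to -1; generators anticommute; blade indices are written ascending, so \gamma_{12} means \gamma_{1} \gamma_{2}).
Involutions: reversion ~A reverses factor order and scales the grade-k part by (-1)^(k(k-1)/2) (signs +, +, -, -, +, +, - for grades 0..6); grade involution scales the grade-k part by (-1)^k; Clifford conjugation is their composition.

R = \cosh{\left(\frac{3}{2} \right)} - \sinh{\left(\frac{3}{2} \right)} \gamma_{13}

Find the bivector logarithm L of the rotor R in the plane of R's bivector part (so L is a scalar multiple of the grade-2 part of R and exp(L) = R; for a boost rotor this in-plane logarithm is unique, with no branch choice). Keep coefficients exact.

The scalar part of R is \cosh{\left(\frac{3}{2} \right)}, which fixes the rapidity magnitude through cosh (cosh is even, so it cannot fix the sign — the bivector part carries that); dividing the bivector part by sinh of the rapidity gives the plane, and L = rapidity * plane, where the joint sign ambiguity of (rapidity, plane) cancels in the product.
Concretely: cosh(rapidity) = \cosh{\left(\frac{3}{2} \right)} gives rapidity = ±\frac{3}{2}, and since rapidity/sinh(rapidity) is even the sign is immaterial: L = (rapidity/sinh(rapidity)) * <R>_2 = (\frac{3}{2 \sinh{\left(\frac{3}{2} \right)}}) * <R>_2.
Answer: - \frac{3}{2} \gamma_{13}


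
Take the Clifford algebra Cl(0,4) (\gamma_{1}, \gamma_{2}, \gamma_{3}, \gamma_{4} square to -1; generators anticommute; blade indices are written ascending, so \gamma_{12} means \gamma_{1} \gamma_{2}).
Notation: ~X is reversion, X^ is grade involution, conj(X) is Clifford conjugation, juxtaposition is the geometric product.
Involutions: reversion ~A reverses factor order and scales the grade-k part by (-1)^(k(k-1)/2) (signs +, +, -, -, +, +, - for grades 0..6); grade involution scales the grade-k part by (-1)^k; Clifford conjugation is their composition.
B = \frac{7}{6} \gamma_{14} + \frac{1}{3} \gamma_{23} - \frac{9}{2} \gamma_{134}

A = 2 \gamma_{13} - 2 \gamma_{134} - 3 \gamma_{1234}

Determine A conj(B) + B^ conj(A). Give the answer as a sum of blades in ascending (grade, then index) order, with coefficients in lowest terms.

first term: 9 - \frac{27}{2} \gamma_{2} + \frac{7}{3} \gamma_{3} + 9 \gamma_{4} - \frac{2}{3} \gamma_{12} - \gamma_{14} - \frac{7}{2} \gamma_{23} - \frac{7}{3} \gamma_{34} + \frac{2}{3} \gamma_{124}
second term: -9 - \frac{27}{2} \gamma_{2} - \frac{7}{3} \gamma_{3} + 9 \gamma_{4} + \frac{2}{3} \gamma_{12} + \gamma_{14} + \frac{7}{2} \gamma_{23} + \frac{7}{3} \gamma_{34} + \frac{2}{3} \gamma_{124}
Answer: -27 \gamma_{2} + 18 \gamma_{4} + \frac{4}{3} \gamma_{124}


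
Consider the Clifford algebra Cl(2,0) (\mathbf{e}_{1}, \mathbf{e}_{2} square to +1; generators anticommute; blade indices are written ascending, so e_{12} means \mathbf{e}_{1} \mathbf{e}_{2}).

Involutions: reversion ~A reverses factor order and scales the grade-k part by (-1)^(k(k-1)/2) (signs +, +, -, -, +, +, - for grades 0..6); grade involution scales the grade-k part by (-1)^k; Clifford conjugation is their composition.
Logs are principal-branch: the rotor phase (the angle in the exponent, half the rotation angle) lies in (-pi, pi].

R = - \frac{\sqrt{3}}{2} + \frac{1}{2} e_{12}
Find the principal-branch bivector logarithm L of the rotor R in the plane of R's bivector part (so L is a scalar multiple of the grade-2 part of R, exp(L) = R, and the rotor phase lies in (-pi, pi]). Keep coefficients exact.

The scalar part of R is - \frac{\sqrt{3}}{2}, and that scalar determines the rotor phase on the principal branch; recovering the unit plane as bivector-part over sine of the phase gives L = phase * plane.
Concretely: cos(phase) = - \frac{\sqrt{3}}{2} gives phase = ±\frac{5 \pi}{6}, and since phase/sin(phase) is even the sign is immaterial: L = (phase/sin(phase)) * <R>_2 = (\frac{5 \pi}{3}) * <R>_2.
Answer: \frac{5 \pi}{6} e_{12}


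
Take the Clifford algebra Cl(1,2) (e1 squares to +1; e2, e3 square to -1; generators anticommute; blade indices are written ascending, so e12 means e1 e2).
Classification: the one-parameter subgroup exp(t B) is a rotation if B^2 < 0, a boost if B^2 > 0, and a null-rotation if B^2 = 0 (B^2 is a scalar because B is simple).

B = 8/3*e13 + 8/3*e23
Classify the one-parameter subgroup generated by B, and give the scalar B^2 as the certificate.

B^2 term by term: the squares give (8/3)^2*(e13)^2 + (8/3)^2*(e23)^2 = 64/9*(+1) + 64/9*(-1) = 0 (each basis 2-blade squares to minus the product of its generators' squares); cross terms between blades sharing an index anticommute and cancel. So B^2 = 0.
Answer: null-rotation, certificate B^2 = 0. The class reads off the invariant scalar 0 directly.


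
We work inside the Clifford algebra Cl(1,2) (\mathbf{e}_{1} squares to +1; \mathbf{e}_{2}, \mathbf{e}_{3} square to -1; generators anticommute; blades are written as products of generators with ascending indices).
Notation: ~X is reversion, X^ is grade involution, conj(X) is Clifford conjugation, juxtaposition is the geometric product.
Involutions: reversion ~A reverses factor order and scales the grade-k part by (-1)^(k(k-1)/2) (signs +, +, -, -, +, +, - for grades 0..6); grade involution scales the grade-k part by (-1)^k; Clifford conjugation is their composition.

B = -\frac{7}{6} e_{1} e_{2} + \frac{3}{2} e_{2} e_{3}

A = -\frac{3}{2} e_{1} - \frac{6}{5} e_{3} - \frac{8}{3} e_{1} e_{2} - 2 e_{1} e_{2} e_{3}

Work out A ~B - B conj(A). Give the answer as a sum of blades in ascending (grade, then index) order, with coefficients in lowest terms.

first term: -\frac{28}{9} - 3 e_{1} + \frac{1}{20} e_{2} - \frac{7}{3} e_{3} - 4 e_{1} e_{3} + \frac{17}{20} e_{1} e_{2} e_{3}
second term: -\frac{28}{9} + 3 e_{1} - \frac{1}{20} e_{2} + \frac{7}{3} e_{3} + 4 e_{1} e_{3} + \frac{17}{20} e_{1} e_{2} e_{3}
Answer: -6 e_{1} + \frac{1}{10} e_{2} - \frac{14}{3} e_{3} - 8 e_{1} e_{3}


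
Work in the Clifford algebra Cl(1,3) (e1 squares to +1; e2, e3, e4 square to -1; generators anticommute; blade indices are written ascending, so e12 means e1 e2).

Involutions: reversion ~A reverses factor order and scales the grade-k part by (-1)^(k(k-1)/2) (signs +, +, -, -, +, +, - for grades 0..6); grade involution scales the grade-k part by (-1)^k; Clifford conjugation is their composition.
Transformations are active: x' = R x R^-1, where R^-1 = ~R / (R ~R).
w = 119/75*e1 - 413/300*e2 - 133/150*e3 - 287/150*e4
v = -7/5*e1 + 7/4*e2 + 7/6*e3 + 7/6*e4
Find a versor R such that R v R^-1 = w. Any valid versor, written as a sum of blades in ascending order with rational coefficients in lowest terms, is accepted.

A norm check does it: q(v) = q(w) = -13769/3600, hence R = v + w = 14/75*e1 + 28/75*e2 + 7/25*e3 - 56/75*e4 realises the map — parallel part kept, (v - w)/2 negated, v carried to w.
Answer: 14/75*e1 + 28/75*e2 + 7/25*e3 - 56/75*e4


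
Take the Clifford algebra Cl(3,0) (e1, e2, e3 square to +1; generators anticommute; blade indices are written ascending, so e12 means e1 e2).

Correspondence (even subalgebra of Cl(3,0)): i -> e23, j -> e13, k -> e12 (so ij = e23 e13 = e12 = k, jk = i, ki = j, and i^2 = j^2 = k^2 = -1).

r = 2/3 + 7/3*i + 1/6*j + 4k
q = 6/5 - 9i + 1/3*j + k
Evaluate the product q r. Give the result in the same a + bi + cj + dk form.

In blades: q = 6/5 + e12 + 1/3*e13 - 9*e23, r = 2/3 + 4*e12 + 1/6*e13 + 7/3*e23.
Distribute q over r term by term (generator squares from the signature, products reordered to ascending indices): (6/5)*r = 4/5 + 24/5*e12 + 1/5*e13 + 14/5*e23; (e12)*r = -4 + 2/3*e12 + 7/3*e13 - 1/6*e23; (1/3*e13)*r = -1/18 - 7/9*e12 + 2/9*e13 + 4/3*e23; (-9*e23)*r = 21 - 3/2*e12 + 36*e13 - 6*e23.
Sum: 1597/90 + 287/90*e12 + 1744/45*e13 - 61/30*e23; translating back through the correspondence:
Answer: 1597/90 - 61/30*i + 1744/45*j + 287/90*k


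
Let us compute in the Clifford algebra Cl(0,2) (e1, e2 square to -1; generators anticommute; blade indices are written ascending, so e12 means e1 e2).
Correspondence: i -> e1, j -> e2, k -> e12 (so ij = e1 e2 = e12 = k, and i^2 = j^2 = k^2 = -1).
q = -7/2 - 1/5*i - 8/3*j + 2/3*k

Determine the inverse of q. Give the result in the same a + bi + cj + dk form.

In blades: q = -7/2 - 1/5*e1 - 8/3*e2 + 2/3*e12.
With qbar = -7/2 + 1/5*e1 + 8/3*e2 - 2/3*e12 (scalar fixed, mapped units negated), q qbar = 17861/900 (the sum of squared coefficients), so q^-1 = qbar / (17861/900) = -3150/17861 + 180/17861*e1 + 2400/17861*e2 - 600/17861*e12; translating back:
Answer: -3150/17861 + 180/17861*i + 2400/17861*j - 600/17861*k


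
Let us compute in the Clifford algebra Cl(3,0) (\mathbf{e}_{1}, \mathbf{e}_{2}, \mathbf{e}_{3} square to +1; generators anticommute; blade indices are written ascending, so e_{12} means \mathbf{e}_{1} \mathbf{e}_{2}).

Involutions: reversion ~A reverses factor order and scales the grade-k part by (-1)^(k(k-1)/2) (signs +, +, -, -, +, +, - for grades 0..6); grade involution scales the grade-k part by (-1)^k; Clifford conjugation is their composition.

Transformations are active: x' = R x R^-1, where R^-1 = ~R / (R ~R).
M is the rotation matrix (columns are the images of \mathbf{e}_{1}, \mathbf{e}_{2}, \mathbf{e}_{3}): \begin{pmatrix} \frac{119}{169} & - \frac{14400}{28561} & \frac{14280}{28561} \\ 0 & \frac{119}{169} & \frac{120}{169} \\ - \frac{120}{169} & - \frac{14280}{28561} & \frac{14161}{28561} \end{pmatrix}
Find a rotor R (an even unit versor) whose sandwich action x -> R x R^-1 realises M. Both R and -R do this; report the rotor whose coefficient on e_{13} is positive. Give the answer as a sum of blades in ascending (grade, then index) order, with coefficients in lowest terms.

Method: write R = a + b12*e_{12} + b13*e_{13} + b23*e_{23} with a^2 + b12^2 + b13^2 + b23^2 = 1 (so R^-1 = ~R). Expanding the columns R e_j ~R gives tr M = 4a^2 - 1 and, from the antisymmetric part, M21 - M12 = -4a*b12, M13 - M31 = 4a*b13, M32 - M23 = -4a*b23.
Here tr M = \frac{54383}{28561}, so a^2 = (1 + tr M)/4 = \frac{20736}{28561} and a = ±\frac{144}{169}. Taking a = \frac{144}{169}: M21 - M12 = \frac{14400}{28561}, M13 - M31 = \frac{34560}{28561}, M32 - M23 = -\frac{34560}{28561}, giving b12 = -\frac{25}{169}, b13 = \frac{60}{169}, b23 = \frac{60}{169}, i.e. R = \frac{144}{169} - \frac{25}{169} e_{12} + \frac{60}{169} e_{13} + \frac{60}{169} e_{23}.
Its e_{13} coefficient is already positive.
Answer: \frac{144}{169} - \frac{25}{169} e_{12} + \frac{60}{169} e_{13} + \frac{60}{169} e_{23}. Sheet selection: the two-to-one cover makes ±R indistinguishable at the matrix level (trace \frac{54383}{28561}), so uniqueness comes from the required sign on e_{13}.


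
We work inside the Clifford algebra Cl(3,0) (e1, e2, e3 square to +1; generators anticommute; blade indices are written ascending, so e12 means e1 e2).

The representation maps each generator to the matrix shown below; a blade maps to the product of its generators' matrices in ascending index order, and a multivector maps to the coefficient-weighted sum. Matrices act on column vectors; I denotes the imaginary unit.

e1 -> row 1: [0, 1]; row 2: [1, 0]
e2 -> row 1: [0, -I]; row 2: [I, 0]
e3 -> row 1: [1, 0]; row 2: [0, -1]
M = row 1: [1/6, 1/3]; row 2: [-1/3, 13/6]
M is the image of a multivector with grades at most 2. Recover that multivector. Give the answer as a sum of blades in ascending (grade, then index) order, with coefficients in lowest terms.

Method: 1, rho(e1), rho(e2), rho(e3) form a trace-orthogonal basis of the 2x2 complex matrices (tr(X Y) = 2 if X = Y, else 0), so M = m0*1 + m1*rho(e1) + m2*rho(e2) + m3*rho(e3) with m0 = tr(M)/2 = 7/6, m1 = tr(M rho(e1))/2 = 0, m2 = tr(M rho(e2))/2 = I/3, m3 = tr(M rho(e3))/2 = -1.
Multiplying table entries, the bivector images are rho(e12) = I*rho(e3), rho(e13) = -I*rho(e2), rho(e23) = I*rho(e1); with real blade coefficients the real parts of m0..m3 are the coefficients of 1, e1, e2, e3 and the imaginary parts give the bivectors (e23: Im m1, e13: -Im m2, e12: Im m3).
Answer: 7/6 - e3 - 1/3*e13


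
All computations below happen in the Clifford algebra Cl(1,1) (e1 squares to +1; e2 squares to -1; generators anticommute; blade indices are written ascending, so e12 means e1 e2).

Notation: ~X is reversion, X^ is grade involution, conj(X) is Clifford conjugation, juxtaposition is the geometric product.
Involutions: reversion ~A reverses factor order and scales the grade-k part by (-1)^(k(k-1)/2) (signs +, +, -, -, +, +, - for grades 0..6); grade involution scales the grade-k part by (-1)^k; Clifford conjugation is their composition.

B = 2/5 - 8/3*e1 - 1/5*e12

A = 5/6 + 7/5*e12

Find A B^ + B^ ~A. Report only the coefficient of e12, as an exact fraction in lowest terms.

first term: 4/75 + 20/9*e1 - 56/15*e2 + 59/150*e12
second term: 46/75 + 20/9*e1 - 56/15*e2 - 109/150*e12
Answer: -1/3


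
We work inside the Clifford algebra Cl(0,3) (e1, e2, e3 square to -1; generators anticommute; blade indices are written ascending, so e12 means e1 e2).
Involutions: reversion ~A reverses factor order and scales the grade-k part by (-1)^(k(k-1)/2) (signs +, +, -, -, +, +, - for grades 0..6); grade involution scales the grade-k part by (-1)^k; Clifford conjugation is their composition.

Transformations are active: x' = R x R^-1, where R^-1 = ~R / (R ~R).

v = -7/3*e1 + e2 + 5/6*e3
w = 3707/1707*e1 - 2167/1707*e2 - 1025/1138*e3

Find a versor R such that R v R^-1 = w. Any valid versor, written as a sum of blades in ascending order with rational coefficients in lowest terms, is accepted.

Since q(v) = q(w) = -257/36, the sum R = v + w = -92/569*e1 - 460/1707*e2 - 115/1707*e3 does the job whenever invertible.
Answer: -92/569*e1 - 460/1707*e2 - 115/1707*e3


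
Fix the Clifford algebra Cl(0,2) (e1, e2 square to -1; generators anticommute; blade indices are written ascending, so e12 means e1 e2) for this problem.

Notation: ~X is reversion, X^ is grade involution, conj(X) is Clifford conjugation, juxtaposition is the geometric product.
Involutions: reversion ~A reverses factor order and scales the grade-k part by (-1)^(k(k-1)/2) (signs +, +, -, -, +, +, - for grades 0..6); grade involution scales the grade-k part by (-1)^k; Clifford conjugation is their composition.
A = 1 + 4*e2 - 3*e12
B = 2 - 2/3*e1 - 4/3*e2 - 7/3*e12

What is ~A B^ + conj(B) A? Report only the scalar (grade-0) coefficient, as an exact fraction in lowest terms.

first term: 11/3 - 38/3*e1 + 34/3*e2 + e12
second term: 11/3 - 38/3*e1 + 34/3*e2 - e12
Answer: 22/3


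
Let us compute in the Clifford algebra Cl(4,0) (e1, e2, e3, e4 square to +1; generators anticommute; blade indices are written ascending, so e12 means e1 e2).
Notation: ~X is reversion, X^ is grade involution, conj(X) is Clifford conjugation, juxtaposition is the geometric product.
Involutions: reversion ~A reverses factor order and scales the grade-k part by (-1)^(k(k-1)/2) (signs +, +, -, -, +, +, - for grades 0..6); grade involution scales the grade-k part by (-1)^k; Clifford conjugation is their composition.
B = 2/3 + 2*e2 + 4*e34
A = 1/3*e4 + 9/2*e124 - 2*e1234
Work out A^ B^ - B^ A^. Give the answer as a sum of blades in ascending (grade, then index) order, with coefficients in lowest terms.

first term: 4/3*e3 - 2/9*e4 + 8*e12 - 9*e14 - 2/3*e24 + 18*e123 - 3*e124 + 4*e134 - 4/3*e1234
second term: -4/3*e3 - 2/9*e4 + 8*e12 - 9*e14 + 2/3*e24 - 18*e123 - 3*e124 - 4*e134 - 4/3*e1234
Answer: 8/3*e3 - 4/3*e24 + 36*e123 + 8*e134


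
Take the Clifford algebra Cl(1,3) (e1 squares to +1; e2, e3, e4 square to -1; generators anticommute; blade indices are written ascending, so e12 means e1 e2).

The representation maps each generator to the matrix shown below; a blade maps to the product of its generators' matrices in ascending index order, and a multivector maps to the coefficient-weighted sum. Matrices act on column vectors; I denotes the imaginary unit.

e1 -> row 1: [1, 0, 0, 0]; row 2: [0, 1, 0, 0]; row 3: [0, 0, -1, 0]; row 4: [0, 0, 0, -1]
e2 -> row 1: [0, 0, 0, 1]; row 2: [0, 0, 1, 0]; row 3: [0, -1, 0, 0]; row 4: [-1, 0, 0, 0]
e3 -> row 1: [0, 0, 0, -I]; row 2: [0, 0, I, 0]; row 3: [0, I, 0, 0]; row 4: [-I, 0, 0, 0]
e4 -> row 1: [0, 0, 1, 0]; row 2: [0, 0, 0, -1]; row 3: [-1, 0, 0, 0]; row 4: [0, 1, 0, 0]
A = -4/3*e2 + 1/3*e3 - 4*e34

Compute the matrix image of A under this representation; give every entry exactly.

Bivector images (products of the table entries): rho(e34) = rho(e3)rho(e4) = row 1: [0, -I, 0, 0]; row 2: [-I, 0, 0, 0]; row 3: [0, 0, 0, -I]; row 4: [0, 0, -I, 0].
M = (-4/3)*rho(e2) + (1/3)*rho(e3) + (-4)*rho(e34), summed entrywise:
Answer: row 1: [0, 4*I, 0, -4/3 - I/3]; row 2: [4*I, 0, -4/3 + I/3, 0]; row 3: [0, 4/3 + I/3, 0, 4*I]; row 4: [4/3 - I/3, 0, 4*I, 0]


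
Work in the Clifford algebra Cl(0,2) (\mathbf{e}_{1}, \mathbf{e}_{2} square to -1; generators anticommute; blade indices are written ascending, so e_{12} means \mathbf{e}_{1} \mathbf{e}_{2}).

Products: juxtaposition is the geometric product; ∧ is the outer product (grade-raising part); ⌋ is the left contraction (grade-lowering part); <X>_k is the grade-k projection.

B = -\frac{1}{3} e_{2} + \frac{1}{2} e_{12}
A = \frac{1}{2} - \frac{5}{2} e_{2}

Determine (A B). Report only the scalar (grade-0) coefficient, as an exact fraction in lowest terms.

step 1: -\frac{5}{6} - \frac{5}{4} e_{1} - \frac{1}{6} e_{2} + \frac{1}{4} e_{12}
Answer: -\frac{5}{6}


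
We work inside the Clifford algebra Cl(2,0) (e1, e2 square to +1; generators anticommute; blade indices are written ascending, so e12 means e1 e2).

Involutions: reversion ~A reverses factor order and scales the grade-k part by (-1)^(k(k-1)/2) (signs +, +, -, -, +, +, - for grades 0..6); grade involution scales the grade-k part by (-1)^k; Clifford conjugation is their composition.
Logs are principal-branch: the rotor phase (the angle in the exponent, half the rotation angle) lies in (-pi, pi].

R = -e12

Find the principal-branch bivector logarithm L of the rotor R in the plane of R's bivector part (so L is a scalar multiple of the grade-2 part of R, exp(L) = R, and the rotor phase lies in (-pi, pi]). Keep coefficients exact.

The scalar part of R is 0, and that scalar determines the rotor phase on the principal branch; recovering the unit plane as bivector-part over sine of the phase gives L = phase * plane.
Concretely: cos(phase) = 0 gives phase = ±pi/2, and since phase/sin(phase) is even the sign is immaterial: L = (phase/sin(phase)) * <R>_2 = (pi/2) * <R>_2.
Answer: -pi/2*e12


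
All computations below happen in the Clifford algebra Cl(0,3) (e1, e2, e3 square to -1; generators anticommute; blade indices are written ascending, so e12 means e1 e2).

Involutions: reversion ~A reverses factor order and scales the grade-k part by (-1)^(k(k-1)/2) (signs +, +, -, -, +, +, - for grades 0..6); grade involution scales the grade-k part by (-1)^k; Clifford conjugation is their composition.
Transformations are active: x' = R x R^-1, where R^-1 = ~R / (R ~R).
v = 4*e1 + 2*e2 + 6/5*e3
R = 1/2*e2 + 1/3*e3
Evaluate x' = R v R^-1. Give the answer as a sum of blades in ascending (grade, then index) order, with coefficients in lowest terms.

~R = 1/2*e2 + 1/3*e3, and R ~R = -13/36, so R^-1 = ~R / (-13/36).
R v = -7/5 - 2*e12 - 4/3*e13 - 1/15*e23
Answer: -4*e1 + 122/65*e2 + 18/13*e3


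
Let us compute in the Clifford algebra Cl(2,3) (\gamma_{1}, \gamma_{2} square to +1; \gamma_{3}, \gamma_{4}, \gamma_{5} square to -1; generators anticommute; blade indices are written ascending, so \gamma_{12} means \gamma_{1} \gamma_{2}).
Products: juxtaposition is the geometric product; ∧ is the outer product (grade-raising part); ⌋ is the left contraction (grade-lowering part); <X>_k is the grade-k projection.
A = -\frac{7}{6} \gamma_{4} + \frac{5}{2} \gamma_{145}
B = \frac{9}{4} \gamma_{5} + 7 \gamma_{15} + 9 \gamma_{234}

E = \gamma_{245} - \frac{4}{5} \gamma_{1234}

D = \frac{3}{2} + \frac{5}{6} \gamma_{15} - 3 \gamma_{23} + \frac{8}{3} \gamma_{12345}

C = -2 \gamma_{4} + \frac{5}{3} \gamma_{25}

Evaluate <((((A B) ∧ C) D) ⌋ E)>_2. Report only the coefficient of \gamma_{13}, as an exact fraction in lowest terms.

step 1: -\frac{35}{2} \gamma_{4} - \frac{45}{8} \gamma_{14} + \frac{21}{2} \gamma_{23} - \frac{21}{8} \gamma_{45} + \frac{49}{6} \gamma_{145} + \frac{45}{2} \gamma_{1235}
step 2: -21 \gamma_{234} + \frac{175}{6} \gamma_{245} + \frac{75}{8} \gamma_{1245} + 45 \gamma_{12345}
step 3: -120 + 25 \gamma_{3} + 63 \gamma_{4} + \frac{700}{9} \gamma_{13} - 56 \gamma_{15} + \frac{125}{16} \gamma_{24} + \frac{875}{36} \gamma_{124} - 135 \gamma_{145} - 69 \gamma_{234} + \frac{175}{4} \gamma_{245} - \frac{175}{2} \gamma_{345} + \frac{225}{16} \gamma_{1245} - \frac{225}{8} \gamma_{1345} + 85 \gamma_{12345}
step 4: -\frac{175}{4} + \frac{276}{5} \gamma_{1} + \frac{175}{9} \gamma_{3} + \frac{125}{16} \gamma_{5} + \frac{25}{4} \gamma_{13} + \frac{560}{9} \gamma_{24} + 63 \gamma_{25} - \frac{252}{5} \gamma_{123} + 20 \gamma_{124} - 120 \gamma_{245} + 96 \gamma_{1234}
step 5: \frac{25}{4} \gamma_{13} + \frac{560}{9} \gamma_{24} + 63 \gamma_{25}
Answer: \frac{25}{4}


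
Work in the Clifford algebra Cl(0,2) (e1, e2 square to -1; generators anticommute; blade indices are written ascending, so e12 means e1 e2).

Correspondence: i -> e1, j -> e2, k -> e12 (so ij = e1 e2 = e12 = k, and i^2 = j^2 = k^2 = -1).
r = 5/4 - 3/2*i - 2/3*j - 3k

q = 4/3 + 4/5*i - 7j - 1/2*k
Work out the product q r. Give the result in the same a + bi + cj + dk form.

In blades: q = 4/3 + 4/5*e1 - 7*e2 - 1/2*e12, r = 5/4 - 3/2*e1 - 2/3*e2 - 3*e12.
Distribute q over r term by term (generator squares from the signature, products reordered to ascending indices): (4/3)*r = 5/3 - 2*e1 - 8/9*e2 - 4*e12; (4/5*e1)*r = 6/5 + e1 + 12/5*e2 - 8/15*e12; (-7*e2)*r = -14/3 + 21*e1 - 35/4*e2 - 21/2*e12; (-1/2*e12)*r = -3/2 - 1/3*e1 + 3/4*e2 - 5/8*e12.
Sum: -33/10 + 59/3*e1 - 292/45*e2 - 1879/120*e12; translating back through the correspondence:
Answer: -33/10 + 59/3*i - 292/45*j - 1879/120*k


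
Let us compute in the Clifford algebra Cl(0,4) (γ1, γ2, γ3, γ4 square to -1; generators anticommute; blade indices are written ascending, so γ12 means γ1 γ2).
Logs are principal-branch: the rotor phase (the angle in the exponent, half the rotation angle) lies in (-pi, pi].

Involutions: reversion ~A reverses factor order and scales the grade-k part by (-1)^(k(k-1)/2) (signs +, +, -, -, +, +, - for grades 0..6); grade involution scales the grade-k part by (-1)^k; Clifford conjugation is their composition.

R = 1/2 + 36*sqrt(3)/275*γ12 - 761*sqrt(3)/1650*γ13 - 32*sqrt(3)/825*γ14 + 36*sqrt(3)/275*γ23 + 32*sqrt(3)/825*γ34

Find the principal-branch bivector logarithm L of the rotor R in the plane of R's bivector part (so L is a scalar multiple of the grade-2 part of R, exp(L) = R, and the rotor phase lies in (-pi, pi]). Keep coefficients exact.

The scalar part of R is 1/2, and that scalar determines the rotor phase on the principal branch; recovering the unit plane as bivector-part over sine of the phase gives L = phase * plane.
Concretely: cos(phase) = 1/2 gives phase = ±pi/3, and since phase/sin(phase) is even the sign is immaterial: L = (phase/sin(phase)) * <R>_2 = (2*sqrt(3)*pi/9) * <R>_2.
Answer: 24*pi/275*γ12 - 761*pi/2475*γ13 - 64*pi/2475*γ14 + 24*pi/275*γ23 + 64*pi/2475*γ34


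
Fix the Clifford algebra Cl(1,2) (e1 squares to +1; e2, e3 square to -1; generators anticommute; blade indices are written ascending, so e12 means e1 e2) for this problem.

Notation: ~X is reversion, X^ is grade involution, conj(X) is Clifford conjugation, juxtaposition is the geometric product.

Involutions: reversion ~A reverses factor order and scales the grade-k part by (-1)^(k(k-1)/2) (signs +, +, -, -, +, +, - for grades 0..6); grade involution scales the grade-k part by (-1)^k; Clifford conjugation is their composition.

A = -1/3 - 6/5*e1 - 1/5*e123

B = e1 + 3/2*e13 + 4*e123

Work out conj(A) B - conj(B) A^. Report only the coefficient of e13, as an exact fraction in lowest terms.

first term: 2 - 1/3*e1 + 3/10*e2 + 9/5*e3 - 1/2*e13 + 23/5*e23 - 4/3*e123
second term: -2 + 1/3*e1 + 3/10*e2 + 9/5*e3 + 1/2*e13 + 23/5*e23 - 4/3*e123
Answer: -1


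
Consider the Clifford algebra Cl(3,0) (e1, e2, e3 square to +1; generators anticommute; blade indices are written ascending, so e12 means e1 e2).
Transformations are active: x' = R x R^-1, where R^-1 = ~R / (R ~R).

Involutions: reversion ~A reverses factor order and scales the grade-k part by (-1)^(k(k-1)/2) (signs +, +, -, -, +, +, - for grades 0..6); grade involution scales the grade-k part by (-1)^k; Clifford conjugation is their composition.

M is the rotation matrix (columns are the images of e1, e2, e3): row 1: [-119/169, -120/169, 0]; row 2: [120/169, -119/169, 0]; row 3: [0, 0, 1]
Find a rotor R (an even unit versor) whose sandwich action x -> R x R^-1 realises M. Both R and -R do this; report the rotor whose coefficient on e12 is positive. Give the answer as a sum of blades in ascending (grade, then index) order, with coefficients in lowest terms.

Method: write R = a + b12*e12 + b13*e13 + b23*e23 with a^2 + b12^2 + b13^2 + b23^2 = 1 (so R^-1 = ~R). Expanding the columns R e_j ~R gives tr M = 4a^2 - 1 and, from the antisymmetric part, M21 - M12 = -4a*b12, M13 - M31 = 4a*b13, M32 - M23 = -4a*b23.
Here tr M = -69/169, so a^2 = (1 + tr M)/4 = 25/169 and a = ±5/13. Taking a = 5/13: M21 - M12 = 240/169, M13 - M31 = 0, M32 - M23 = 0, giving b12 = -12/13, b13 = 0, b23 = 0, i.e. R = 5/13 - 12/13*e12.
Its e12 coefficient is negative, so report the other preimage -R.
Answer: -5/13 + 12/13*e12. Uniqueness: Spin(3) -> SO(3) maps R and -R to the same rotation of trace -69/169; fixing the sign of the e12 coefficient removes the ambiguity.


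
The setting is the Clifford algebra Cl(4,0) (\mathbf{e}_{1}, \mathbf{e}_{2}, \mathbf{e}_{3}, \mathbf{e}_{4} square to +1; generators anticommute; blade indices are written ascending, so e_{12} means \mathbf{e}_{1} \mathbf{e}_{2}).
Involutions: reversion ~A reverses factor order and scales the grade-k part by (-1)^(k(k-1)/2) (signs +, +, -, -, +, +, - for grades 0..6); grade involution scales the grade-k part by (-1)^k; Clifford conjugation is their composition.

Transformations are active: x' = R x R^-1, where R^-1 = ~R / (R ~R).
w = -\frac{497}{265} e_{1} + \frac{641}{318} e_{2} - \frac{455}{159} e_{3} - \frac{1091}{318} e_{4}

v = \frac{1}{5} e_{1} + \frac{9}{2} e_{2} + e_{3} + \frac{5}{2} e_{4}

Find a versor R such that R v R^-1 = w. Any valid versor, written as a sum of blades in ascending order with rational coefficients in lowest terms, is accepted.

Here q(v) = q(w) = \frac{1377}{50}; the classical choice R = v + w = -\frac{444}{265} e_{1} + \frac{1036}{159} e_{2} - \frac{296}{159} e_{3} - \frac{148}{159} e_{4} then realises v -> w under the sandwich.
Answer: -\frac{444}{265} e_{1} + \frac{1036}{159} e_{2} - \frac{296}{159} e_{3} - \frac{148}{159} e_{4}


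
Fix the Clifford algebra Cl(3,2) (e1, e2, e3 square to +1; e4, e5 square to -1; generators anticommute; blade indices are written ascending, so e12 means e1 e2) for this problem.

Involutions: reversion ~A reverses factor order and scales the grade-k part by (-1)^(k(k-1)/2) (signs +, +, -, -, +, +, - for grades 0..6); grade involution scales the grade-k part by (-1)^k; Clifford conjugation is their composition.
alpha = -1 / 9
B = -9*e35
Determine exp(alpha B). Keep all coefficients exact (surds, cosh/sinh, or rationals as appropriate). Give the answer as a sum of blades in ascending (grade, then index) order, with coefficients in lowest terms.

B^2 = (-9)^2*(e35)^2 = 81*(+1) = 81 (a basis 2-blade squares to minus the product of its generators' squares).
B^2 = 81 — the series telescopes hyperbolically here: l = 9, alpha*l = -1, so exp(alpha B) = cosh(-1) + (sinh(-1)/9)*B = cosh(1) + (-sinh(1)/9)*B.
Answer: cosh(1) + sinh(1)*e35


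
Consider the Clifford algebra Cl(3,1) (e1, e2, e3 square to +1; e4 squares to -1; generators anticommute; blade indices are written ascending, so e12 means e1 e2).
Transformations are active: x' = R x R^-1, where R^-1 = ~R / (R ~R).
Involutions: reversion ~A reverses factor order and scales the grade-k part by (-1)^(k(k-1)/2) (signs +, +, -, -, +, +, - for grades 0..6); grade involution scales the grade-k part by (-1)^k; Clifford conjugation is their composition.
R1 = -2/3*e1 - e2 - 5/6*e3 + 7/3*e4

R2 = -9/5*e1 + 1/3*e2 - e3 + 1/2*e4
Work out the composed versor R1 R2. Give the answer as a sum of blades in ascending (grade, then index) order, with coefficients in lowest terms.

Distribute over the terms of R1 (each basis-blade product reordered to ascending indices, repeated generators contracted through their squares):
(-2/3*e1) R2 = 6/5 - 2/9*e12 + 2/3*e13 - 1/3*e14
(-e2) R2 = -1/3 - 9/5*e12 + e23 - 1/2*e24
(-5/6*e3) R2 = 5/6 - 3/2*e13 + 5/18*e23 - 5/12*e34
(7/3*e4) R2 = -7/6 + 21/5*e14 - 7/9*e24 + 7/3*e34
Summing the partial products and collecting blades:
Answer: 8/15 - 91/45*e12 - 5/6*e13 + 58/15*e14 + 23/18*e23 - 23/18*e24 + 23/12*e34


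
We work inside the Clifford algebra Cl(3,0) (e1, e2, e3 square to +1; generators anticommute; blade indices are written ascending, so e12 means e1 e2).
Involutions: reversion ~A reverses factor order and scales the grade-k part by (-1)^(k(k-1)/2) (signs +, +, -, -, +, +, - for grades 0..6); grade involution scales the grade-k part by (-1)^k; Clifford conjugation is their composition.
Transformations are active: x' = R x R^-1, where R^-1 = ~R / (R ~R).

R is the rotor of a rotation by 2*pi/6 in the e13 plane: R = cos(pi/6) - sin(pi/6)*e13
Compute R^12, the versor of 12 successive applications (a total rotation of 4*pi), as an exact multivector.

Rotor phase runs at HALF the rotation angle; powers of one rotor simply add phase, so after 12 steps in e13 the phase is 12*pi/6 = 2*pi and R^12 = cos(2*pi) - sin(2*pi)*e13.
cos(2*pi) = 1 and sin(2*pi) = 0, so R^12 = 1. The total rotation 4*pi is 2 full turns, so every vector returns to itself, yet the rotor is +1, back on the identity sheet (an even number of 2*pi turns).
Answer: 1


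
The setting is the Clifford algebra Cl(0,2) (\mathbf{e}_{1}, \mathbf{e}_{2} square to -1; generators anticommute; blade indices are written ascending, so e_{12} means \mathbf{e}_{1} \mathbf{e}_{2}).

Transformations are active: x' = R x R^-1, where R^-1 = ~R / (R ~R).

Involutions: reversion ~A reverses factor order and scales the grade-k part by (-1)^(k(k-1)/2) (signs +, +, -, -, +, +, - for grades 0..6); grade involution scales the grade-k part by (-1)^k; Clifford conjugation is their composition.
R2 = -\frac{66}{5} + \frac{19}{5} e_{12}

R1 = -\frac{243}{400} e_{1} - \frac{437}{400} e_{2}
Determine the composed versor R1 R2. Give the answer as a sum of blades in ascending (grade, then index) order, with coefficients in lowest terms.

Distribute over the terms of R1 (each basis-blade product reordered to ascending indices, repeated generators contracted through their squares):
(-\frac{243}{400} e_{1}) R2 = \frac{8019}{1000} e_{1} + \frac{4617}{2000} e_{2}
(-\frac{437}{400} e_{2}) R2 = -\frac{8303}{2000} e_{1} + \frac{14421}{1000} e_{2}
Summing the partial products and collecting blades:
Answer: \frac{1547}{400} e_{1} + \frac{33459}{2000} e_{2}


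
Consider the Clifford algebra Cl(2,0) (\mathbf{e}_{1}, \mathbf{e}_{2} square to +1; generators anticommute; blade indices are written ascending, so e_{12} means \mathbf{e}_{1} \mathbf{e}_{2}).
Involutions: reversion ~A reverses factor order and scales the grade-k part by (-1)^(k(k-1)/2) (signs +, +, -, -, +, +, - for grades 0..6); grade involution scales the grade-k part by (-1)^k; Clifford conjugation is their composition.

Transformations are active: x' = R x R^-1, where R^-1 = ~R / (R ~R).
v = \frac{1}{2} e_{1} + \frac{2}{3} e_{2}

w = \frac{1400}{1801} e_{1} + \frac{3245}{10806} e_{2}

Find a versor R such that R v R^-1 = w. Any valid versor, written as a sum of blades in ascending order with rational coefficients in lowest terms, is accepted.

The midline construction: v and w both square to \frac{25}{36}, so reflecting in their sum \frac{4601}{3602} e_{1} + \frac{3483}{3602} e_{2} exchanges them.
Answer: \frac{4601}{3602} e_{1} + \frac{3483}{3602} e_{2}


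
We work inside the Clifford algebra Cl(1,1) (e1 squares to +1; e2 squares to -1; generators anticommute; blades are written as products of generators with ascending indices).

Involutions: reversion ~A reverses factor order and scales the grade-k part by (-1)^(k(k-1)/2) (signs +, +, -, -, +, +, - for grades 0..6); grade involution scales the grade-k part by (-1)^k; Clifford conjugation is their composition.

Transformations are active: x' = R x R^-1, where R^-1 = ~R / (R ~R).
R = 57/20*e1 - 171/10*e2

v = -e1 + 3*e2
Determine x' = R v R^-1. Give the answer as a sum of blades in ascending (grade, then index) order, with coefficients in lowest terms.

~R = 57/20*e1 - 171/10*e2, and R ~R = -22743/80, so R^-1 = ~R / (-22743/80).
R v = 969/20 - 171/20*e1 e2
Answer: 1/35*e1 + 99/35*e2
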